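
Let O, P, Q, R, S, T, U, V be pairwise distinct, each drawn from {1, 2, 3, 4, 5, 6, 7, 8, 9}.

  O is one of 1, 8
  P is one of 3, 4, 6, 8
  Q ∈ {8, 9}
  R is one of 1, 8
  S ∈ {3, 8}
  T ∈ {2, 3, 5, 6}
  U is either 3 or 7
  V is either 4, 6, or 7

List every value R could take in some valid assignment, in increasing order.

1, 8

O and R share exactly the 2 values {1, 8}; by pigeonhole those values go to them, so strike 1, 8 from P, Q, S.
Q's domain is down to {9}, so Q = 9.
S must be 3 (only option left). Remove 3 from P, T, U.
That leaves U = 7. Remove 7 from V.
P and V share exactly the 2 values {4, 6}; by pigeonhole those values go to them, so strike 4, 6 from T.
No further eliminations apply; R can still be any of 1, 8.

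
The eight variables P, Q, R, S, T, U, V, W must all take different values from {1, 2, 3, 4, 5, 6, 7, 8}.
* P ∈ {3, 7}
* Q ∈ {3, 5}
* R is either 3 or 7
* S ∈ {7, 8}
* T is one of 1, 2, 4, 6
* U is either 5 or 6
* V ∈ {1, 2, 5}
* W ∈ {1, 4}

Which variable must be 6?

U

The 8 variables together cover exactly {1, 2, 3, 4, 5, 6, 7, 8} — 8 values for 8 variables — and 8 appears only in S's list, so S = 8.
P and R share exactly the 2 values {3, 7}; by pigeonhole those values go to them, so strike 3, 7 from Q.
Q's domain is down to {5}, so Q = 5. Eliminate 5 elsewhere: U, V.
So 6 goes to U.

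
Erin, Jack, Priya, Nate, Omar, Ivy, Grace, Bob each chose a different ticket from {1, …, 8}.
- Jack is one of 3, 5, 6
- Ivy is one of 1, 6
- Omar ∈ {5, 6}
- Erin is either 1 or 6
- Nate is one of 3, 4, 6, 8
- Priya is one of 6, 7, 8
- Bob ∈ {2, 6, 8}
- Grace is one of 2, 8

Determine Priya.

The 8 variables together cover exactly {1, 2, 3, 4, 5, 6, 7, 8} — 8 values for 8 variables — and 4 appears only in Nate's list, so Nate = 4.
The 7 still-open variables draw from only 7 values {1, 2, 3, 5, 6, 7, 8}, so each is used; only Jack can be 3, hence Jack = 3.
Among the 6 still-open variables, 5 fits only Omar (and all 6 values in {1, 2, 5, 6, 7, 8} must be used), so Omar = 5.
Among the 5 still-open variables, 7 fits only Priya (and all 5 values in {1, 2, 6, 7, 8} must be used), so Priya = 7.

7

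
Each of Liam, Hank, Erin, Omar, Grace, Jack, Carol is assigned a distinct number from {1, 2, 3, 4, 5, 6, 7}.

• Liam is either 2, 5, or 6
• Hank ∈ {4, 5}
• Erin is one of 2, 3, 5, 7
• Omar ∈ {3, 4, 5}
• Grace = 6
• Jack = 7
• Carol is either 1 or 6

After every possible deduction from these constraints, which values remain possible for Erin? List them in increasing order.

Grace's domain is down to {6}, so Grace = 6. Remove 6 from Liam, Carol.
Jack's domain is down to {7}, so Jack = 7. Remove 7 from Erin.
That leaves Carol = 1.
No further eliminations apply; Erin can still be any of 2, 3, 5.

2, 3, 5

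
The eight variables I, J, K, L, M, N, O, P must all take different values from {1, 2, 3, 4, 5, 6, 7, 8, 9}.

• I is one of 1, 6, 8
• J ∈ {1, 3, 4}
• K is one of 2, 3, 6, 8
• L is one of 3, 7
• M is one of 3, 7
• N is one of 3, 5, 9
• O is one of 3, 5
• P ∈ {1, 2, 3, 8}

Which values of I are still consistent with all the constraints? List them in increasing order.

1, 6, 8

L and M between them cover only {3, 7} — a naked pair. Remove those values from J, K, N, O, P.
That leaves O = 5. Strike 5 from N.
That leaves N = 9.
No further eliminations apply; I can still be any of 1, 6, 8.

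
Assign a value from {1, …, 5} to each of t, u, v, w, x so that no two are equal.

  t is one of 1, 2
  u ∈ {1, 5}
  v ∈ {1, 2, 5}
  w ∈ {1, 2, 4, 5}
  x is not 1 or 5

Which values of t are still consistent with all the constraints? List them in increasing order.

The 5 variables together cover exactly {1, 2, 3, 4, 5} — 5 values for 5 variables — and 3 appears only in x's list, so x = 3.
The 4 still-open variables draw from only 4 values {1, 2, 4, 5}, so each is used; only w can be 4, hence w = 4.
No further eliminations apply; t can still be any of 1, 2.

1, 2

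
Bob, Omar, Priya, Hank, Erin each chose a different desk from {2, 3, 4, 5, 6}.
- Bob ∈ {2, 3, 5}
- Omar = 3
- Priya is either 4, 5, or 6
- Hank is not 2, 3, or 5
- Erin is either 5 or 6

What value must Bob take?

Omar's domain is down to {3}, so Omar = 3. So Bob can't be 3.
Among the 4 still-open variables, 2 fits only Bob (and all 4 values in {2, 4, 5, 6} must be used), so Bob = 2.

2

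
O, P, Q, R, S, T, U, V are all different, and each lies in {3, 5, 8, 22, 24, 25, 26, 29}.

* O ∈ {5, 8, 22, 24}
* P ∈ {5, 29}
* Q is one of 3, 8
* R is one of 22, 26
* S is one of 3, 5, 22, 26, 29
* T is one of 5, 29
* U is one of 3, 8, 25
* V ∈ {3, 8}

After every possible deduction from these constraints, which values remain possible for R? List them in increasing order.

The 8 variables draw from only 8 values {3, 5, 8, 22, 24, 25, 26, 29}, so each is used; only O can be 24, hence O = 24.
Among the 7 still-open variables, 25 fits only U (and all 7 values in {3, 5, 8, 22, 25, 26, 29} must be used), so U = 25.
P and T share exactly the 2 values {5, 29}; by pigeonhole those values go to them, so strike 5, 29 from S.
Q and V between them cover only {3, 8} — a naked pair. Remove those values from S.
No further eliminations apply; R can still be any of 22, 26.

22, 26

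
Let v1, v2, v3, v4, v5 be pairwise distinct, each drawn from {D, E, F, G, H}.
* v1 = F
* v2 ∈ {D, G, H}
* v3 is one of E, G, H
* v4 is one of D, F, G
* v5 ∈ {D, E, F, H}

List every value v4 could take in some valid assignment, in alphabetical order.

D, G

v1 has just one choice, so v1 = F. So v4, v5 can't be F.
No further eliminations apply; v4 can still be any of D, G.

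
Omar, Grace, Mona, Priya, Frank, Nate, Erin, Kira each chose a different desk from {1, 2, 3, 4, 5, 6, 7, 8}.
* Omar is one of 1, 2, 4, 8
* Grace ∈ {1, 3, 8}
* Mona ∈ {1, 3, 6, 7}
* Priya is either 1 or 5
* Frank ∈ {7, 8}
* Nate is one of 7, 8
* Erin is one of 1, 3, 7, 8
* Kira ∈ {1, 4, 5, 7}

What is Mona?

The 8 variables together cover exactly {1, 2, 3, 4, 5, 6, 7, 8} — 8 values for 8 variables — and 2 appears only in Omar's list, so Omar = 2.
The 7 still-open variables draw from only 7 values {1, 3, 4, 5, 6, 7, 8}, so each is used; only Kira can be 4, hence Kira = 4.
The 6 still-open variables draw from only 6 values {1, 3, 5, 6, 7, 8}, so each is used; only Priya can be 5, hence Priya = 5.
Among the 5 still-open variables, 6 fits only Mona (and all 5 values in {1, 3, 6, 7, 8} must be used), so Mona = 6.

6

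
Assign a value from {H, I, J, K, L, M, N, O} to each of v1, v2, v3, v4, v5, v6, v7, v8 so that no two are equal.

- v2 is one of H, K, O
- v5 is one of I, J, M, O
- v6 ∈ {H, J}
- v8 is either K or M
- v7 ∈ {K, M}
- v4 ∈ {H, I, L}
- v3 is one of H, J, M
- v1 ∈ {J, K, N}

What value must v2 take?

The 8 variables draw from only 8 values {H, I, J, K, L, M, N, O}, so each is used; only v4 can be L, hence v4 = L.
The 7 still-open variables draw from only 7 values {H, I, J, K, M, N, O}, so each is used; only v5 can be I, hence v5 = I.
The 6 still-open variables draw from only 6 values {H, J, K, M, N, O}, so each is used; only v1 can be N, hence v1 = N.
The 5 still-open variables together cover exactly {H, J, K, M, O} — 5 values for 5 variables — and O appears only in v2's list, so v2 = O.

O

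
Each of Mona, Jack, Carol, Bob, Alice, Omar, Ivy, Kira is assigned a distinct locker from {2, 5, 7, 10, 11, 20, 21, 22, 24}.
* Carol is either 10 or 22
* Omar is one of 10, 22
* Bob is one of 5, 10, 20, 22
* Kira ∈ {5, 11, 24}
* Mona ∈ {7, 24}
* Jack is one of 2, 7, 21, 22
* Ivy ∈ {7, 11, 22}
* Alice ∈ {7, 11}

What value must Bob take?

Carol and Omar share exactly the 2 values {10, 22}; by pigeonhole those values go to them, so strike 10, 22 from Jack, Bob, Ivy.
Alice and Ivy share exactly the 2 values {7, 11}; by pigeonhole those values go to them, so strike 7, 11 from Mona, Jack, Kira.
That leaves Mona = 24. Strike 24 from Kira.
That leaves Kira = 5. Eliminate 5 elsewhere: Bob.
So Bob = 20.

20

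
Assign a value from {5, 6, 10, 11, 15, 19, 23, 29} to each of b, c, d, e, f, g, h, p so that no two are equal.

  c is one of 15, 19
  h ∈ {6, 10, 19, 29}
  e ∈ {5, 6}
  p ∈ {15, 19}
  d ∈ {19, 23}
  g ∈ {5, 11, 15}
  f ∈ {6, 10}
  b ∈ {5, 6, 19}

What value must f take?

The 8 variables together cover exactly {5, 6, 10, 11, 15, 19, 23, 29} — 8 values for 8 variables — and 11 appears only in g's list, so g = 11.
The 7 still-open variables draw from only 7 values {5, 6, 10, 15, 19, 23, 29}, so each is used; only d can be 23, hence d = 23.
The 6 still-open variables together cover exactly {5, 6, 10, 15, 19, 29} — 6 values for 6 variables — and 29 appears only in h's list, so h = 29.
Among the 5 still-open variables, 10 fits only f (and all 5 values in {5, 6, 10, 15, 19} must be used), so f = 10.

10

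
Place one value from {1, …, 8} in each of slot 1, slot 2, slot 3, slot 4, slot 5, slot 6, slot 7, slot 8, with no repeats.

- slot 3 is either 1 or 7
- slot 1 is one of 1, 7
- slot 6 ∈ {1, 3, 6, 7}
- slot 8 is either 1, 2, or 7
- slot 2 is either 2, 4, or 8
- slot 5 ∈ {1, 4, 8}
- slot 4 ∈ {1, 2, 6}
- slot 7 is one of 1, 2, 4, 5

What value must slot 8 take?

2

The 8 variables draw from only 8 values {1, 2, 3, 4, 5, 6, 7, 8}, so each is used; only slot 6 can be 3, hence slot 6 = 3.
The 7 still-open variables together cover exactly {1, 2, 4, 5, 6, 7, 8} — 7 values for 7 variables — and 5 appears only in slot 7's list, so slot 7 = 5.
The 6 still-open variables together cover exactly {1, 2, 4, 6, 7, 8} — 6 values for 6 variables — and 6 appears only in slot 4's list, so slot 4 = 6.
The 2 variables slot 1 and slot 3 are confined to {1, 7}, which locks those values in; drop them from slot 5, slot 8.
So slot 8 = 2.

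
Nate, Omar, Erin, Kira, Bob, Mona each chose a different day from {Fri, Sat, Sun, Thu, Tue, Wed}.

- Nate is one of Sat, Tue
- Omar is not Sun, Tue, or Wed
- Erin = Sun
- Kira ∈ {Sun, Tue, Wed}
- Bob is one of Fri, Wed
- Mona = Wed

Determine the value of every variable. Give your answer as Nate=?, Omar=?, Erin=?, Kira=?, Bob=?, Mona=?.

Nate=Sat, Omar=Thu, Erin=Sun, Kira=Tue, Bob=Fri, Mona=Wed

Erin's domain is down to {Sun}, so Erin = Sun. Strike Sun from Kira.
Mona's domain is down to {Wed}, so Mona = Wed. So Kira, Bob can't be Wed.
Kira must be Tue (only option left). Strike Tue from Nate.
Bob has just one choice, so Bob = Fri. Remove Fri from Omar.
Nate has just one choice, so Nate = Sat. Strike Sat from Omar.
Omar has just one choice, so Omar = Thu.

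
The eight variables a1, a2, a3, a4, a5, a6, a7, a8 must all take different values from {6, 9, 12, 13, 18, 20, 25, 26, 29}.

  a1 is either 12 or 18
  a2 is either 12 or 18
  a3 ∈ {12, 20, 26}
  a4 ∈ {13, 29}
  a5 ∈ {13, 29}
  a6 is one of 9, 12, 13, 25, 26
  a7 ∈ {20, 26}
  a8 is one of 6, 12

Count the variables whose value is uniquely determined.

1

a1 and a2 between them cover only {12, 18} — a naked pair. Remove those values from a3, a6, a8.
a8 has just one choice, so a8 = 6.
The 2 variables a3 and a7 are confined to {20, 26}, which locks those values in; drop them from a6.
a4 and a5 share exactly the 2 values {13, 29}; by pigeonhole those values go to them, so strike 13, 29 from a6.
Determined: a8=6. The other variables each still have more than one consistent value. That makes 1.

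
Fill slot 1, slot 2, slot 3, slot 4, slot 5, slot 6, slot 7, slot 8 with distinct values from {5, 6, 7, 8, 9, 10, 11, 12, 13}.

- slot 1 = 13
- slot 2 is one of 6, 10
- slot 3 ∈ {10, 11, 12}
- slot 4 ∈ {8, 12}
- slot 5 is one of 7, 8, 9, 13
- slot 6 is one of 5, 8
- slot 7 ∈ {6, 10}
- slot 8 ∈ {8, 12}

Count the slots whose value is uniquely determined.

slot 1's domain is down to {13}, so slot 1 = 13. So slot 5 can't be 13.
The 2 variables slot 2 and slot 7 are confined to {6, 10}, which locks those values in; drop them from slot 3.
The 2 variables slot 4 and slot 8 are confined to {8, 12}, which locks those values in; drop them from slot 3, slot 5, slot 6.
slot 3's domain is down to {11}, so slot 3 = 11.
slot 6's domain is down to {5}, so slot 6 = 5.
Determined: slot 1=13, slot 3=11, slot 6=5. The other slots each still have more than one consistent value. That makes 3.

3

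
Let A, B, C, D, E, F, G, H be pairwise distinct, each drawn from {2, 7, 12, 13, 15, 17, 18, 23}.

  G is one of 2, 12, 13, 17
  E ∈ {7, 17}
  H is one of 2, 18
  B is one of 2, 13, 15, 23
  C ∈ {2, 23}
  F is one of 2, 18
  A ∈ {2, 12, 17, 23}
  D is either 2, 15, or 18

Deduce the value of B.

13

Among the 8 variables, 7 fits only E (and all 8 values in {2, 7, 12, 13, 15, 17, 18, 23} must be used), so E = 7.
The 2 variables F and H are confined to {2, 18}, which locks those values in; drop them from A, B, C, D, G.
C has just one choice, so C = 23. So A, B can't be 23.
D must be 15 (only option left). Remove 15 from B.
So B = 13.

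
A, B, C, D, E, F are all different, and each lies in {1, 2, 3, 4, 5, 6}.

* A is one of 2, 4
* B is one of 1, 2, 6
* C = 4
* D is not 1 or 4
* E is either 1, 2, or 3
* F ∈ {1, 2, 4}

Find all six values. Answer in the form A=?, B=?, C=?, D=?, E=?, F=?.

C has just one choice, so C = 4. Remove 4 from A, F.
That leaves A = 2. Strike 2 from B, D, E, F.
That leaves F = 1. Strike 1 from B, E.
B has just one choice, so B = 6. So D can't be 6.
That leaves E = 3. So D can't be 3.
D has just one choice, so D = 5.

A=2, B=6, C=4, D=5, E=3, F=1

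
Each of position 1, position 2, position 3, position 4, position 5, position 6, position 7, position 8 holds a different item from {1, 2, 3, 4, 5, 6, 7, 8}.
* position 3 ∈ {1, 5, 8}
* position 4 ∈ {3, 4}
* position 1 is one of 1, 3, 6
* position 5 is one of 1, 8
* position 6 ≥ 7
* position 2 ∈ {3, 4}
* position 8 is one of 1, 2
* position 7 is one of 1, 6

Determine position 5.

8

The 8 variables draw from only 8 values {1, 2, 3, 4, 5, 6, 7, 8}, so each is used; only position 8 can be 2, hence position 8 = 2.
The 7 still-open variables together cover exactly {1, 3, 4, 5, 6, 7, 8} — 7 values for 7 variables — and 5 appears only in position 3's list, so position 3 = 5.
The 6 still-open variables draw from only 6 values {1, 3, 4, 6, 7, 8}, so each is used; only position 6 can be 7, hence position 6 = 7.
Among the 5 still-open variables, 8 fits only position 5 (and all 5 values in {1, 3, 4, 6, 8} must be used), so position 5 = 8.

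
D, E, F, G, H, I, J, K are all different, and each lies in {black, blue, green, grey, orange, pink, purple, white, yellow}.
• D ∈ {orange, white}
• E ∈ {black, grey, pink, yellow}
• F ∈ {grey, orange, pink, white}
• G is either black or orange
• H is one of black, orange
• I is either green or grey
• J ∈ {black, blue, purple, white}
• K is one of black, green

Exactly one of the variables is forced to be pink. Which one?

G and H share exactly the 2 values {black, orange}; by pigeonhole those values go to them, so strike black, orange from D, E, F, J, K.
D must be white (only option left). Strike white from F, J.
That leaves K = green. Strike green from I.
I has just one choice, so I = grey. Remove grey from E, F.
So pink goes to F.

F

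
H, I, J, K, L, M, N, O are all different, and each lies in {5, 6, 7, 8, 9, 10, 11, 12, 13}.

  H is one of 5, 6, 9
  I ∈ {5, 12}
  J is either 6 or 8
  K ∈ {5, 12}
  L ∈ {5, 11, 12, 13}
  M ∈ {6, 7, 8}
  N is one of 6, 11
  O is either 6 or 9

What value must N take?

11

Among the 8 variables, 7 fits only M (and all 8 values in {5, 6, 7, 8, 9, 11, 12, 13} must be used), so M = 7.
The 7 still-open variables together cover exactly {5, 6, 8, 9, 11, 12, 13} — 7 values for 7 variables — and 8 appears only in J's list, so J = 8.
The 6 still-open variables together cover exactly {5, 6, 9, 11, 12, 13} — 6 values for 6 variables — and 13 appears only in L's list, so L = 13.
The 5 still-open variables draw from only 5 values {5, 6, 9, 11, 12}, so each is used; only N can be 11, hence N = 11.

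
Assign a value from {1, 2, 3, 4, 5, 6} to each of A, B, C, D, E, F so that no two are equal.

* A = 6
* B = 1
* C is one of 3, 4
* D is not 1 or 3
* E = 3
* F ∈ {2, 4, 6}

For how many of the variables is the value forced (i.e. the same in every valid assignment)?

A must be 6 (only option left). Eliminate 6 elsewhere: D, F.
B's domain is down to {1}, so B = 1.
That leaves E = 3. So C can't be 3.
C's domain is down to {4}, so C = 4. Eliminate 4 elsewhere: D, F.
F has just one choice, so F = 2. Eliminate 2 elsewhere: D.
D has just one choice, so D = 5.
Every variable is fixed: A=6, B=1, C=4, D=5, E=3, F=2. That makes 6.

6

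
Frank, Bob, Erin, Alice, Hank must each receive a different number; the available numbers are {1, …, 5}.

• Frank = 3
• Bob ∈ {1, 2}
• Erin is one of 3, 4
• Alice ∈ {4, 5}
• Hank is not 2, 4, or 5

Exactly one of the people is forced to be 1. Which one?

Frank must be 3 (only option left). Remove 3 from Erin, Hank.
So 1 goes to Hank.

Hank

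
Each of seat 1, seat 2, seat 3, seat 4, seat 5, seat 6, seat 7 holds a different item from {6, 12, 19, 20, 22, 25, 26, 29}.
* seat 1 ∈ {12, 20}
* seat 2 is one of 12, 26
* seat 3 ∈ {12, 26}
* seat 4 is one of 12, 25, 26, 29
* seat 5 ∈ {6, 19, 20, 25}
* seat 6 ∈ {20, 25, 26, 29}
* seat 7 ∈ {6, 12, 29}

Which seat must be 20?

The 7 variables draw from only 7 values {6, 12, 19, 20, 25, 26, 29}, so each is used; only seat 5 can be 19, hence seat 5 = 19.
Among the 6 still-open variables, 6 fits only seat 7 (and all 6 values in {6, 12, 20, 25, 26, 29} must be used), so seat 7 = 6.
seat 2 and seat 3 share exactly the 2 values {12, 26}; by pigeonhole those values go to them, so strike 12, 26 from seat 1, seat 4, seat 6.
So 20 goes to seat 1.

seat 1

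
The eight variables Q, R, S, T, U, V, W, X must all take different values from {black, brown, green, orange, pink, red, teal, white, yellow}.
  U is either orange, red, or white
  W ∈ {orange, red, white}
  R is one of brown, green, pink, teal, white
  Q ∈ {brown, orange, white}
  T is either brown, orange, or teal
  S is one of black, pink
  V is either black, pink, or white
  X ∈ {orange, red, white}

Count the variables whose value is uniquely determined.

3

The 8 variables together cover exactly {black, brown, green, orange, pink, red, teal, white} — 8 values for 8 variables — and green appears only in R's list, so R = green.
Among the 7 still-open variables, teal fits only T (and all 7 values in {black, brown, orange, pink, red, teal, white} must be used), so T = teal.
The 6 still-open variables draw from only 6 values {black, brown, orange, pink, red, white}, so each is used; only Q can be brown, hence Q = brown.
The 3 variables U, W, X are confined to {orange, red, white}, which locks those values in; drop them from V.
Determined: Q=brown, R=green, T=teal. The other variables each still have more than one consistent value. That makes 3.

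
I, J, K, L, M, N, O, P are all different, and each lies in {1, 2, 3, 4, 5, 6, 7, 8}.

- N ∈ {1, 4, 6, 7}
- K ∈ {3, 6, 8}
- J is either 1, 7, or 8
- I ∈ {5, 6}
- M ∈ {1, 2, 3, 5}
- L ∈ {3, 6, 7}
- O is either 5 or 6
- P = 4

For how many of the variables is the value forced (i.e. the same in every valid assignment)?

2

P's domain is down to {4}, so P = 4. Remove 4 from N.
The 7 still-open variables draw from only 7 values {1, 2, 3, 5, 6, 7, 8}, so each is used; only M can be 2, hence M = 2.
I and O between them cover only {5, 6} — a naked pair. Remove those values from K, L, N.
Determined: M=2, P=4. The other variables each still have more than one consistent value. That makes 2.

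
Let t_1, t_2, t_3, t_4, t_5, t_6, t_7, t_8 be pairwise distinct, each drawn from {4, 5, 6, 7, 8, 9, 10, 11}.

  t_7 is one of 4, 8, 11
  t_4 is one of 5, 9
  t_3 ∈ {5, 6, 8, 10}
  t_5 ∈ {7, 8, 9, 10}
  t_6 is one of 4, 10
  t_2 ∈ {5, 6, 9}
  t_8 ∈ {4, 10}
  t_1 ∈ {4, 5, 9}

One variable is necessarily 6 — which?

The 8 variables draw from only 8 values {4, 5, 6, 7, 8, 9, 10, 11}, so each is used; only t_5 can be 7, hence t_5 = 7.
The 7 still-open variables draw from only 7 values {4, 5, 6, 8, 9, 10, 11}, so each is used; only t_7 can be 11, hence t_7 = 11.
Among the 6 still-open variables, 8 fits only t_3 (and all 6 values in {4, 5, 6, 8, 9, 10} must be used), so t_3 = 8.
Among the 5 still-open variables, 6 fits only t_2 (and all 5 values in {4, 5, 6, 9, 10} must be used), so t_2 = 6.

t_2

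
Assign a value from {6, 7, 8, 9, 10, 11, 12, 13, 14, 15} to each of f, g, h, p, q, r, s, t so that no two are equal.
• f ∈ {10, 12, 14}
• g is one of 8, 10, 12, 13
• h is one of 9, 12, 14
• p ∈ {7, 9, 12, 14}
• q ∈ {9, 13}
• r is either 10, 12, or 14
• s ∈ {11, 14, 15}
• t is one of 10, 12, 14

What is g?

8

The 3 variables f, r, t are confined to {10, 12, 14}, which locks those values in; drop them from g, h, p, s.
h's domain is down to {9}, so h = 9. Remove 9 from p, q.
p's domain is down to {7}, so p = 7.
q has just one choice, so q = 13. Eliminate 13 elsewhere: g.
So g = 8.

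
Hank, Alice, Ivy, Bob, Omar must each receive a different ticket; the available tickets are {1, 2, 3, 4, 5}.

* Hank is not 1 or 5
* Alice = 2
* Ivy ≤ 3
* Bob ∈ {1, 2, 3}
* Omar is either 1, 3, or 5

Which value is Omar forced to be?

5

Alice's domain is down to {2}, so Alice = 2. Eliminate 2 elsewhere: Hank, Ivy, Bob.
Among the 4 still-open variables, 4 fits only Hank (and all 4 values in {1, 3, 4, 5} must be used), so Hank = 4.
The 3 still-open variables draw from only 3 values {1, 3, 5}, so each is used; only Omar can be 5, hence Omar = 5.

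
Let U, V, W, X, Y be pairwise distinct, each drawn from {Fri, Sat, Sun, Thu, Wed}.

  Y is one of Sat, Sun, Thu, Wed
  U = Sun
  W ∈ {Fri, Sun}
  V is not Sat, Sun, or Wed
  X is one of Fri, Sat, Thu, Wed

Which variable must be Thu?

V

U's domain is down to {Sun}, so U = Sun. Remove Sun from W, Y.
W has just one choice, so W = Fri. So V, X can't be Fri.
So Thu goes to V.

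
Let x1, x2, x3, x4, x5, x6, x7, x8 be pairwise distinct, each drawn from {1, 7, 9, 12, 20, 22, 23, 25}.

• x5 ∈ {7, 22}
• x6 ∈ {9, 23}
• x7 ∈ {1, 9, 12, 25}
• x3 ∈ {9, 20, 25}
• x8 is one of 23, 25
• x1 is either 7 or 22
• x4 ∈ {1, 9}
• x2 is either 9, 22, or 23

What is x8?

25

The 8 variables together cover exactly {1, 7, 9, 12, 20, 22, 23, 25} — 8 values for 8 variables — and 12 appears only in x7's list, so x7 = 12.
The 7 still-open variables together cover exactly {1, 7, 9, 20, 22, 23, 25} — 7 values for 7 variables — and 1 appears only in x4's list, so x4 = 1.
Among the 6 still-open variables, 20 fits only x3 (and all 6 values in {7, 9, 20, 22, 23, 25} must be used), so x3 = 20.
Among the 5 still-open variables, 25 fits only x8 (and all 5 values in {7, 9, 22, 23, 25} must be used), so x8 = 25.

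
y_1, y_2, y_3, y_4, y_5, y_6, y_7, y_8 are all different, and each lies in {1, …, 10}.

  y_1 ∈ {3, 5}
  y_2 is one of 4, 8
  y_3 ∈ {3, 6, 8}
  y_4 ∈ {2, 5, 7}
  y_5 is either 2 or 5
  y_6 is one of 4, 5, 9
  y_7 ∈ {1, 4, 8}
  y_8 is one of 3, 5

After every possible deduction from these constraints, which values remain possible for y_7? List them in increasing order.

y_1 and y_8 between them cover only {3, 5} — a naked pair. Remove those values from y_3, y_4, y_5, y_6.
y_5 has just one choice, so y_5 = 2. So y_4 can't be 2.
y_4's domain is down to {7}, so y_4 = 7.
No further eliminations apply; y_7 can still be any of 1, 4, 8.

1, 4, 8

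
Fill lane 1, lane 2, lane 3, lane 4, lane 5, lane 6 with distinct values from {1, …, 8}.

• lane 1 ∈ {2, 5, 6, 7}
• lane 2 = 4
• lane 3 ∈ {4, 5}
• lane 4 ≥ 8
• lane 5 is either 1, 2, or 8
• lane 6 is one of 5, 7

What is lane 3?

lane 2 has just one choice, so lane 2 = 4. So lane 3 can't be 4.
So lane 3 = 5.

5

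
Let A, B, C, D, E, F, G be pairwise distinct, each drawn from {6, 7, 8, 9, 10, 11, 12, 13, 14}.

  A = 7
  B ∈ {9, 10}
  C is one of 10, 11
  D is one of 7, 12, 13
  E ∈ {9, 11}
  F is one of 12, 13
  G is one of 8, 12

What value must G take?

8

A has just one choice, so A = 7. Eliminate 7 elsewhere: D.
Among the 6 still-open variables, 8 fits only G (and all 6 values in {8, 9, 10, 11, 12, 13} must be used), so G = 8.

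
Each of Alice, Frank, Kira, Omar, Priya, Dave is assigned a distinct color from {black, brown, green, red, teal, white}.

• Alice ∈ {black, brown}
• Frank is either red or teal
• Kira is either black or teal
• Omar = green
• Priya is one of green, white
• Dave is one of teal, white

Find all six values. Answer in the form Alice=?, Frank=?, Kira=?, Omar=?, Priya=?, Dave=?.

Omar must be green (only option left). Eliminate green elsewhere: Priya.
Priya's domain is down to {white}, so Priya = white. So Dave can't be white.
That leaves Dave = teal. Strike teal from Frank, Kira.
That leaves Frank = red.
Kira must be black (only option left). Eliminate black elsewhere: Alice.
Alice has just one choice, so Alice = brown.

Alice=brown, Frank=red, Kira=black, Omar=green, Priya=white, Dave=teal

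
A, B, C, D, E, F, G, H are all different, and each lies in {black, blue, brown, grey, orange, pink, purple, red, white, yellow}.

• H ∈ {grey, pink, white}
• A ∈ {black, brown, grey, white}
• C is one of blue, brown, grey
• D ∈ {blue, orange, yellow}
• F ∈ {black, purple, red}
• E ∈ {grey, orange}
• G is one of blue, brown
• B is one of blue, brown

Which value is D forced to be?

B and G share exactly the 2 values {blue, brown}; by pigeonhole those values go to them, so strike blue, brown from A, C, D.
C has just one choice, so C = grey. Eliminate grey elsewhere: A, E, H.
E has just one choice, so E = orange. Remove orange from D.
So D = yellow.

yellow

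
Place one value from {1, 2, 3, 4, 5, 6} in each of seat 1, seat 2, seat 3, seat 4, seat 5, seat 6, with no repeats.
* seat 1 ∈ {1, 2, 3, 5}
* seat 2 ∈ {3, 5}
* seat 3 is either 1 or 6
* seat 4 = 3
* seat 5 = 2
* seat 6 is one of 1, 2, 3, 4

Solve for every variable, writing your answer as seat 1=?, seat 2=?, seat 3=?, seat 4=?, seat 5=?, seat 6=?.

seat 1=1, seat 2=5, seat 3=6, seat 4=3, seat 5=2, seat 6=4

seat 4 has just one choice, so seat 4 = 3. So seat 1, seat 2, seat 6 can't be 3.
That leaves seat 5 = 2. Remove 2 from seat 1, seat 6.
seat 2 must be 5 (only option left). So seat 1 can't be 5.
seat 1 must be 1 (only option left). Strike 1 from seat 3, seat 6.
seat 3 must be 6 (only option left).
seat 6 has just one choice, so seat 6 = 4.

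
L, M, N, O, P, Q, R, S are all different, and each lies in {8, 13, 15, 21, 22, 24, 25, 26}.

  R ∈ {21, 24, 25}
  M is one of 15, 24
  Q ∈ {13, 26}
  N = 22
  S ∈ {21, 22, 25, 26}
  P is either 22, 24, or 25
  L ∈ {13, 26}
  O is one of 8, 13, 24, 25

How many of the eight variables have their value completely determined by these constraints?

N must be 22 (only option left). Eliminate 22 elsewhere: P, S.
The 7 still-open variables draw from only 7 values {8, 13, 15, 21, 24, 25, 26}, so each is used; only O can be 8, hence O = 8.
The 6 still-open variables together cover exactly {13, 15, 21, 24, 25, 26} — 6 values for 6 variables — and 15 appears only in M's list, so M = 15.
The 2 variables L and Q are confined to {13, 26}, which locks those values in; drop them from S.
Determined: M=15, N=22, O=8. The other variables each still have more than one consistent value. That makes 3.

3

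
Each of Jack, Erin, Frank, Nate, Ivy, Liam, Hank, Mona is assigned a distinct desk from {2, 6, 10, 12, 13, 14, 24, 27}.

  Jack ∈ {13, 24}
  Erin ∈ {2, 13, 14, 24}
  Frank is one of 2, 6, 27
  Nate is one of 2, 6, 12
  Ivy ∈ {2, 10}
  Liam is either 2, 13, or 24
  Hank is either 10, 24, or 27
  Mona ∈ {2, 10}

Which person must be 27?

The 8 variables together cover exactly {2, 6, 10, 12, 13, 14, 24, 27} — 8 values for 8 variables — and 12 appears only in Nate's list, so Nate = 12.
The 7 still-open variables together cover exactly {2, 6, 10, 13, 14, 24, 27} — 7 values for 7 variables — and 6 appears only in Frank's list, so Frank = 6.
The 6 still-open variables draw from only 6 values {2, 10, 13, 14, 24, 27}, so each is used; only Erin can be 14, hence Erin = 14.
The 5 still-open variables together cover exactly {2, 10, 13, 24, 27} — 5 values for 5 variables — and 27 appears only in Hank's list, so Hank = 27.

Hank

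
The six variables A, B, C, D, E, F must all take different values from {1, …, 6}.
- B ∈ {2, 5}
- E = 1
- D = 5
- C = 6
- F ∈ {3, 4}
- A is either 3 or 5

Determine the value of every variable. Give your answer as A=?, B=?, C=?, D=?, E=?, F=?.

A=3, B=2, C=6, D=5, E=1, F=4

C's domain is down to {6}, so C = 6.
That leaves D = 5. So A, B can't be 5.
E has just one choice, so E = 1.
A's domain is down to {3}, so A = 3. Eliminate 3 elsewhere: F.
B has just one choice, so B = 2.
That leaves F = 4.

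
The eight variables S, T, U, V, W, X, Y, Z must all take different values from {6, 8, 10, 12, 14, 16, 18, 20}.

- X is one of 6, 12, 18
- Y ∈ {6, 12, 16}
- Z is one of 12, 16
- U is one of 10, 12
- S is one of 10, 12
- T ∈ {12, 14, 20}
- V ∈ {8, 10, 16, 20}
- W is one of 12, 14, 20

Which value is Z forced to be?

16

The 8 variables draw from only 8 values {6, 8, 10, 12, 14, 16, 18, 20}, so each is used; only V can be 8, hence V = 8.
Among the 7 still-open variables, 18 fits only X (and all 7 values in {6, 10, 12, 14, 16, 18, 20} must be used), so X = 18.
The 6 still-open variables together cover exactly {6, 10, 12, 14, 16, 20} — 6 values for 6 variables — and 6 appears only in Y's list, so Y = 6.
The 5 still-open variables draw from only 5 values {10, 12, 14, 16, 20}, so each is used; only Z can be 16, hence Z = 16.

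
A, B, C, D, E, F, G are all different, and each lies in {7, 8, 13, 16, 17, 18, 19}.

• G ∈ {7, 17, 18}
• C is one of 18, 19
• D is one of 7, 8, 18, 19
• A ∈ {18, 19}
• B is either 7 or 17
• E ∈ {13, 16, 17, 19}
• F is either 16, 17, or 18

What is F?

The 7 variables together cover exactly {7, 8, 13, 16, 17, 18, 19} — 7 values for 7 variables — and 8 appears only in D's list, so D = 8.
The 6 still-open variables draw from only 6 values {7, 13, 16, 17, 18, 19}, so each is used; only E can be 13, hence E = 13.
The 5 still-open variables draw from only 5 values {7, 16, 17, 18, 19}, so each is used; only F can be 16, hence F = 16.

16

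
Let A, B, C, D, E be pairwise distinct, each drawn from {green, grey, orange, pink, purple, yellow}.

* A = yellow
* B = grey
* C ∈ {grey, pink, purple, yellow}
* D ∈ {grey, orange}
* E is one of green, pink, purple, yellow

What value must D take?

orange

A has just one choice, so A = yellow. Eliminate yellow elsewhere: C, E.
B has just one choice, so B = grey. Remove grey from C, D.
So D = orange.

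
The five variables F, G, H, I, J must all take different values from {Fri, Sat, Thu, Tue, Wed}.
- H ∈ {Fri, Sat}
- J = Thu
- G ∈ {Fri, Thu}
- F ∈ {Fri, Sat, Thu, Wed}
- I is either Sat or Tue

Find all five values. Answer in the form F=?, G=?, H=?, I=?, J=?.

F=Wed, G=Fri, H=Sat, I=Tue, J=Thu

J has just one choice, so J = Thu. Strike Thu from F, G.
That leaves G = Fri. Strike Fri from F, H.
H must be Sat (only option left). Eliminate Sat elsewhere: F, I.
I must be Tue (only option left).
F has just one choice, so F = Wed.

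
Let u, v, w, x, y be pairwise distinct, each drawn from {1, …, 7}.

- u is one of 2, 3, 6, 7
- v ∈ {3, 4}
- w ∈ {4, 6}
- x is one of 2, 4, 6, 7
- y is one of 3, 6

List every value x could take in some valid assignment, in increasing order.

2, 7

v, w, y between them cover only {3, 4, 6} — a naked triple. Remove those values from u, x.
No further eliminations apply; x can still be any of 2, 7.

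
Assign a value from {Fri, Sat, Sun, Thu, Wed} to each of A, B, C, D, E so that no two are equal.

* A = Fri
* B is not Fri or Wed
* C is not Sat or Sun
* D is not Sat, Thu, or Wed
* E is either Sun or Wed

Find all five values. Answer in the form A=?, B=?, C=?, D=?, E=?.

A must be Fri (only option left). Remove Fri from C, D.
D's domain is down to {Sun}, so D = Sun. Strike Sun from B, E.
E has just one choice, so E = Wed. Remove Wed from C.
C's domain is down to {Thu}, so C = Thu. Strike Thu from B.
That leaves B = Sat.

A=Fri, B=Sat, C=Thu, D=Sun, E=Wed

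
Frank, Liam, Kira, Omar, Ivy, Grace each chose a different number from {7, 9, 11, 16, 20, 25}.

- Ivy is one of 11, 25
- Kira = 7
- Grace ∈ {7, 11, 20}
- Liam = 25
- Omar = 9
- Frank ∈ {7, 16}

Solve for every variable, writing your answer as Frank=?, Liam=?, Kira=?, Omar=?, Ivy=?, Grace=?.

Frank=16, Liam=25, Kira=7, Omar=9, Ivy=11, Grace=20

Liam has just one choice, so Liam = 25. So Ivy can't be 25.
That leaves Kira = 7. Eliminate 7 elsewhere: Frank, Grace.
Omar must be 9 (only option left).
Ivy must be 11 (only option left). So Grace can't be 11.
Grace has just one choice, so Grace = 20.
Frank's domain is down to {16}, so Frank = 16.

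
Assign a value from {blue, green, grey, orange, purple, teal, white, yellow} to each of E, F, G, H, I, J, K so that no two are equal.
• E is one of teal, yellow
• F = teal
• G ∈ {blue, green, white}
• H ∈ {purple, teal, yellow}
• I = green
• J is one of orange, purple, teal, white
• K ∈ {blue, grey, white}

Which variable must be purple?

F must be teal (only option left). Remove teal from E, H, J.
I must be green (only option left). So G can't be green.
E must be yellow (only option left). Eliminate yellow elsewhere: H.
So purple goes to H.

H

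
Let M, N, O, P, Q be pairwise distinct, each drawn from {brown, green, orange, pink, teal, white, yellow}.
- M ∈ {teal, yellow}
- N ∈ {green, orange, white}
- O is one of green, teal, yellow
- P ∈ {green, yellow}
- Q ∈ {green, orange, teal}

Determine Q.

orange

The 5 variables draw from only 5 values {green, orange, teal, white, yellow}, so each is used; only N can be white, hence N = white.
The 4 still-open variables draw from only 4 values {green, orange, teal, yellow}, so each is used; only Q can be orange, hence Q = orange.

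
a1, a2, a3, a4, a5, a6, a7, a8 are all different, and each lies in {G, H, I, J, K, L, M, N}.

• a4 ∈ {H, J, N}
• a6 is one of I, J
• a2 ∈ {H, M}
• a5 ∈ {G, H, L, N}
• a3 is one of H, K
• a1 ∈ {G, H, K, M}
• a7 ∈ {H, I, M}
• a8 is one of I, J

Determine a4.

N

Among the 8 variables, L fits only a5 (and all 8 values in {G, H, I, J, K, L, M, N} must be used), so a5 = L.
The 7 still-open variables draw from only 7 values {G, H, I, J, K, M, N}, so each is used; only a1 can be G, hence a1 = G.
The 6 still-open variables draw from only 6 values {H, I, J, K, M, N}, so each is used; only a3 can be K, hence a3 = K.
Among the 5 still-open variables, N fits only a4 (and all 5 values in {H, I, J, M, N} must be used), so a4 = N.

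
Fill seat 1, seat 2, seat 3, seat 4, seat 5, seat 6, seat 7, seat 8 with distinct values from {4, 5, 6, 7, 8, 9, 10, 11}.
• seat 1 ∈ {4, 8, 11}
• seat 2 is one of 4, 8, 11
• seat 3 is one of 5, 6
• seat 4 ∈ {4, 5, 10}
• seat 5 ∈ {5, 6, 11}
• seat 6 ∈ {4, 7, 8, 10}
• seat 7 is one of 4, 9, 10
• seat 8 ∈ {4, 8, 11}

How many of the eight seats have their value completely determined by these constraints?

Among the 8 variables, 7 fits only seat 6 (and all 8 values in {4, 5, 6, 7, 8, 9, 10, 11} must be used), so seat 6 = 7.
The 7 still-open variables draw from only 7 values {4, 5, 6, 8, 9, 10, 11}, so each is used; only seat 7 can be 9, hence seat 7 = 9.
The 6 still-open variables draw from only 6 values {4, 5, 6, 8, 10, 11}, so each is used; only seat 4 can be 10, hence seat 4 = 10.
The 3 variables seat 1, seat 2, seat 8 are confined to {4, 8, 11}, which locks those values in; drop them from seat 5.
Determined: seat 4=10, seat 6=7, seat 7=9. The other seats each still have more than one consistent value. That makes 3.

3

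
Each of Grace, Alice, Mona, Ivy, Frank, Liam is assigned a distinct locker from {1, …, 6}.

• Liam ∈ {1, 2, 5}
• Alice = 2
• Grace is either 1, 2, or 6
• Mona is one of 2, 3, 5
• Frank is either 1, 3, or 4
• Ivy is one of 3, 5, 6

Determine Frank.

Alice's domain is down to {2}, so Alice = 2. Eliminate 2 elsewhere: Grace, Mona, Liam.
The 5 still-open variables draw from only 5 values {1, 3, 4, 5, 6}, so each is used; only Frank can be 4, hence Frank = 4.

4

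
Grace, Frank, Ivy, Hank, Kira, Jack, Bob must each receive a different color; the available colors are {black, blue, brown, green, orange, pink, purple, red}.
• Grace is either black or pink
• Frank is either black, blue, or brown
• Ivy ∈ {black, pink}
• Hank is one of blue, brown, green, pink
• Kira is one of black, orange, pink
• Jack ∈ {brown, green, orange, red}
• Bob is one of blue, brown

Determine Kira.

orange

Among the 7 variables, red fits only Jack (and all 7 values in {black, blue, brown, green, orange, pink, red} must be used), so Jack = red.
The 6 still-open variables together cover exactly {black, blue, brown, green, orange, pink} — 6 values for 6 variables — and green appears only in Hank's list, so Hank = green.
Among the 5 still-open variables, orange fits only Kira (and all 5 values in {black, blue, brown, orange, pink} must be used), so Kira = orange.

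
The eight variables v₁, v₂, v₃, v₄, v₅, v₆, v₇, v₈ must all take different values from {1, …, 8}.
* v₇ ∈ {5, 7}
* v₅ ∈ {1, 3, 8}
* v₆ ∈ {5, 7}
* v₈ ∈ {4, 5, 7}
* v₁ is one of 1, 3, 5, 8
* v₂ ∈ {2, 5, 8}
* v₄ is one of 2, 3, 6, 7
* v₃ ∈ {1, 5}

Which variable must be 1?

v₃

Among the 8 variables, 4 fits only v₈ (and all 8 values in {1, 2, 3, 4, 5, 6, 7, 8} must be used), so v₈ = 4.
The 7 still-open variables draw from only 7 values {1, 2, 3, 5, 6, 7, 8}, so each is used; only v₄ can be 6, hence v₄ = 6.
Among the 6 still-open variables, 2 fits only v₂ (and all 6 values in {1, 2, 3, 5, 7, 8} must be used), so v₂ = 2.
v₆ and v₇ share exactly the 2 values {5, 7}; by pigeonhole those values go to them, so strike 5, 7 from v₁, v₃.
So 1 goes to v₃.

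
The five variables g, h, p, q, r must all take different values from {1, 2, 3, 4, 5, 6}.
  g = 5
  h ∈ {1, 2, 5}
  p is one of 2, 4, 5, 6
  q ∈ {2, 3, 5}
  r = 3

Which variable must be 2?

g must be 5 (only option left). Eliminate 5 elsewhere: h, p, q.
r must be 3 (only option left). Remove 3 from q.
So 2 goes to q.

q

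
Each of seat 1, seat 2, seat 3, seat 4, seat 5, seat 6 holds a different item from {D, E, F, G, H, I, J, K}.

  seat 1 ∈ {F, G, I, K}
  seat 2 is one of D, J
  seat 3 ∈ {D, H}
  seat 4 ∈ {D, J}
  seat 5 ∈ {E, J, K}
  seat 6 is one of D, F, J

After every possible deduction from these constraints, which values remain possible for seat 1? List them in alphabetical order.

seat 2 and seat 4 share exactly the 2 values {D, J}; by pigeonhole those values go to them, so strike D, J from seat 3, seat 5, seat 6.
seat 3 must be H (only option left).
seat 6 must be F (only option left). So seat 1 can't be F.
No further eliminations apply; seat 1 can still be any of G, I, K.

G, I, K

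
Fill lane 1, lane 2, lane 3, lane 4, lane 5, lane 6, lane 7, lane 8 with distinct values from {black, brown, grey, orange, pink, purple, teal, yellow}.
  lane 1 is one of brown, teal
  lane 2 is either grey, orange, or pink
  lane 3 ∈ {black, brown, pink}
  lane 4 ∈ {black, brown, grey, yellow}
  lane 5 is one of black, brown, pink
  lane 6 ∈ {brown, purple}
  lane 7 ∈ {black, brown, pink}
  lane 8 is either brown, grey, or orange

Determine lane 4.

yellow

The 8 variables draw from only 8 values {black, brown, grey, orange, pink, purple, teal, yellow}, so each is used; only lane 6 can be purple, hence lane 6 = purple.
Among the 7 still-open variables, teal fits only lane 1 (and all 7 values in {black, brown, grey, orange, pink, teal, yellow} must be used), so lane 1 = teal.
The 6 still-open variables draw from only 6 values {black, brown, grey, orange, pink, yellow}, so each is used; only lane 4 can be yellow, hence lane 4 = yellow.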